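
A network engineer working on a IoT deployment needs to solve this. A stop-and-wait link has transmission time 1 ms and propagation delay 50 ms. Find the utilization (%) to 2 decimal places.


Given: Ttrans = 1 ms, Tprop = 50 ms
RTT = 2 * Tprop = 2 * 50 = 100 ms
U = Ttrans / (Ttrans + RTT)
U = 1 / (1 + 100)
U = 1 / 101 = 0.009901
U% = 0.99%

0.99


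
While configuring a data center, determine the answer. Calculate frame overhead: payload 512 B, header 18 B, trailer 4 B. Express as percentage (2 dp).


Given: payload = 512 B, header = 18 B, trailer = 4 B
Overhead bytes = header + trailer = 18 + 4 = 22
Total frame = payload + overhead = 512 + 22 = 534
Overhead % = 22 / 534 * 100 = 4.1199% -> 4.12% (2 dp)

4.12


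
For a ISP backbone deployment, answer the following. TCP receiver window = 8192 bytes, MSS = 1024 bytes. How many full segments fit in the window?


Given: RWND = 8192 bytes, MSS = 1024 bytes
Full segments = floor(RWND / MSS)
Full segments = floor(8192 / 1024)
Full segments = floor(8.0) = 8

8


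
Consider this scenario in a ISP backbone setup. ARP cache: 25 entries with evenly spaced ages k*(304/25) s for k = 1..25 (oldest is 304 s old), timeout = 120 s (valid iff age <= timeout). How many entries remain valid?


Ages are k * 304/25 s for k = 1..25 (spacing = 12.1600 s).
Entry k is valid iff k * 304/25 <= 120 iff k <= 25 * 120 / 304 = 9.8684
n_valid = floor(9.8684) = 9
(n_stale = 25 - 9 = 16)

9


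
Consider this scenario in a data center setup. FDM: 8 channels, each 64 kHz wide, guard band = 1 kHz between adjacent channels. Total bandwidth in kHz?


Given: 8 channels, 64 kHz each, guard = 1 kHz
Channel bandwidth = 8 * 64 = 512 kHz
Guard bands = 7 gaps * 1 kHz = 7 kHz
Total = 512 + 7 = 519 kHz

519


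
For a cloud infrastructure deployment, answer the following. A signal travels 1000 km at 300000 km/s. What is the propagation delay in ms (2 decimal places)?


Given: distance = 1000 km, speed = 300000 km/s
Delay = distance / speed = 1000 / 300000 seconds
Delay in ms = 1000 * 1000 / 300000
Delay = 3.3333 ms
Rounded to 2 dp = 3.33 ms

3.33


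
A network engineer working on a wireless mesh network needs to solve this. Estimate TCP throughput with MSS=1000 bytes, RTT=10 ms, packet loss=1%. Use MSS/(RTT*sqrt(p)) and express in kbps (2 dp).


Given: MSS = 1000 bytes, RTT = 10 ms, loss = 1%
RTT in seconds = 10 / 1000 = 0.01
Loss rate = 1% = 0.01
sqrt(loss) = sqrt(0.01) = 0.1
Throughput (bytes/s) = 1000 / (0.01 * 0.1) = 1000000.0000
Throughput (kbps) = 1000000.0000 * 8 / 1000 = 8000.000000 -> 8000.00 kbps (2 dp)

8000.00


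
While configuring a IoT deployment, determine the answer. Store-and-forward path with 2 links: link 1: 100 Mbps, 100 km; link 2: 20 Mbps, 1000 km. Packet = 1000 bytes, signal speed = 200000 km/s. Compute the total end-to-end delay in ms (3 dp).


Packet = 1000 bytes = 8000 bits. Store-and-forward: sum (t_trans + t_prop) per link.
Link 1: t_trans = 8000/(100*10^6) s = 0.0800 ms; t_prop = 100/200000 s = 0.5000 ms; subtotal = 0.5800 ms
Link 2: t_trans = 8000/(20*10^6) s = 0.4000 ms; t_prop = 1000/200000 s = 5.0000 ms; subtotal = 5.4000 ms
End-to-end = 0.5800 + 5.4000 = 5.9800 ms -> 5.980 ms (3 dp)

5.980


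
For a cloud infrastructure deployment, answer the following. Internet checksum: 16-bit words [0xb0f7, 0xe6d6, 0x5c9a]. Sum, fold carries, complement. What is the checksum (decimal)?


Given words: [0xb0f7, 0xe6d6, 0x5c9a]
Step 1: Sum all words
Raw sum = 45303 + 59094 + 23706 = 128103
Step 2: Fold carry: (62567 + 1) = 62568
One's complement = ~62568 & 0xFFFF = 2967

2967


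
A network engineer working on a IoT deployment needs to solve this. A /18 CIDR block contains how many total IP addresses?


Given: CIDR prefix /18
Host bits = 32 - 18 = 14
Total addresses = 2^14 = 16384

16384


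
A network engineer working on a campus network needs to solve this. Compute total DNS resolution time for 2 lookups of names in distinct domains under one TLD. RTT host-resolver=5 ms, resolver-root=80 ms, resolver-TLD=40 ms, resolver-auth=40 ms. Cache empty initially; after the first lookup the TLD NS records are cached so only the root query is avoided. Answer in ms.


Lookup 1 (cold cache): local + root + TLD + auth = 5 + 80 + 40 + 40 = 165 ms
Lookups 2..2 (TLD NS cached -> skip root; new domain -> still ask TLD and auth): local + TLD + auth = 5 + 40 + 40 = 85 ms each
Remaining 1 lookups: 1 * 85 = 85 ms
Total = 165 + 85 = 250 ms

250


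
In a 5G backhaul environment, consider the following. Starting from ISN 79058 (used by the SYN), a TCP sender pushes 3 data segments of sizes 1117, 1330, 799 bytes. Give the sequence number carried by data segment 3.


The SYN occupies sequence number ISN = 79058, so the first data byte is ISN + 1 = 79059.
SEQ of data segment i = (ISN + 1) + sum of payload sizes of segments 1..i-1.
Segment 1: SEQ = 79059, payload = 1117 bytes
Segment 2: SEQ = 80176, payload = 1330 bytes
Segment 3: SEQ = 81506, payload = 799 bytes
SEQ of segment 3 = 79059 + 1117 + 1330 = 81506

81506


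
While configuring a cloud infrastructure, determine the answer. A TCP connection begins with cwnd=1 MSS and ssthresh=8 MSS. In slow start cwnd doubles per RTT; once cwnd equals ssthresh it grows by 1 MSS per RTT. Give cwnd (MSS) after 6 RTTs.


RTT 0: cwnd = 1 MSS (initial)
RTT 1: cwnd = 2 MSS (slow start, doubled)
RTT 2: cwnd = 4 MSS (slow start, doubled)
RTT 3: cwnd = 8 MSS (slow start, doubled)
RTT 4: cwnd = 9 MSS (congestion avoidance, +1)
RTT 5: cwnd = 10 MSS (congestion avoidance, +1)
RTT 6: cwnd = 11 MSS (congestion avoidance, +1)

11


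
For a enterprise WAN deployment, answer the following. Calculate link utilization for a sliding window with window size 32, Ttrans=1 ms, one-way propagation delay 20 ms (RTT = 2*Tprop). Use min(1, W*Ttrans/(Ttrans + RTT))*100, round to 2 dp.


Given: W = 32, Ttrans = 1 ms, RTT = 40 ms (= 2 * Tprop, Tprop = 20 ms)
Cycle time = Ttrans + RTT = 1 + 40 = 41 ms (first packet sent until its ACK returns)
W * Ttrans = 32 * 1 = 32 ms of sending per cycle
W * Ttrans / (Ttrans + RTT) = 32 / 41 = 0.780488
U = min(1, 0.780488) = 0.780488
U% = 78.05%

78.05


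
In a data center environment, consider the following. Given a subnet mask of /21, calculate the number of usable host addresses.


Given: subnet mask /21
Host bits = 32 - 21 = 11
Total addresses = 2^11 = 2048
Usable hosts = 2048 - 2 (network + broadcast) = 2046

2046


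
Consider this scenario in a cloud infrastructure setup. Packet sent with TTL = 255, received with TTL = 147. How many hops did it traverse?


Given: initial TTL = 255, received TTL = 147
Hops = initial TTL - received TTL
Hops = 255 - 147 = 108

108


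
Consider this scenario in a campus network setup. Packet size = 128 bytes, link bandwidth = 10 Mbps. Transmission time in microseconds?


Given: packet = 128 bytes, bandwidth = 10 Mbps
Packet in bits = 128 * 8 = 1024 bits
Bandwidth = 10 * 10^6 = 10000000 bps
Time = 1024 / 10000000 seconds
Time in us = 1024 * 10^6 / 10000000 = 102.4

102.4


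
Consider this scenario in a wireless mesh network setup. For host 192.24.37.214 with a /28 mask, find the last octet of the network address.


Given: IP = 192.24.37.214, prefix = /28
Subnet mask = 255.255.255.240
Last octet of IP: 214
Last octet of mask: 240
Network last octet = 214 AND 240 = 208

208


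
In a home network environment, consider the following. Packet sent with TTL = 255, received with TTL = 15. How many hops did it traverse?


Given: initial TTL = 255, received TTL = 15
Hops = initial TTL - received TTL
Hops = 255 - 15 = 240

240


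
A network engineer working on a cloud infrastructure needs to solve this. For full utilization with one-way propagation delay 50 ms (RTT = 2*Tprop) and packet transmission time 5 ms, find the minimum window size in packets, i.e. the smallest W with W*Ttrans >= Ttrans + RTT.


Given: Ttrans = 5 ms, RTT = 100 ms (= 2 * Tprop, Tprop = 50 ms)
Time until first ACK returns = Ttrans + RTT = 5 + 100 = 105 ms
Need W * Ttrans >= Ttrans + RTT  ->  W >= (Ttrans + RTT) / Ttrans
(Ttrans + RTT) / Ttrans = 105 / 5 = 21
W_min = ceil(21) = 21

21


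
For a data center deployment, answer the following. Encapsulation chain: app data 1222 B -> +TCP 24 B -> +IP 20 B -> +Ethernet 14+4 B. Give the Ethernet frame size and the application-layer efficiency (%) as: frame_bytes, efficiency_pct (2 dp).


TCP segment = 1222 + 24 = 1246 B
IP packet = 1246 + 20 = 1266 B
Ethernet frame = 1266 + 14 + 4 = 1284 B
Efficiency = app / frame = 1222 / 1284 = 0.951713 = 95.1713% -> 95.17% (2 dp)

1284, 95.17


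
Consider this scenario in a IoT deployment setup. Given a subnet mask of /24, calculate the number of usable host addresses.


Given: subnet mask /24
Host bits = 32 - 24 = 8
Total addresses = 2^8 = 256
Usable hosts = 256 - 2 (network + broadcast) = 254

254


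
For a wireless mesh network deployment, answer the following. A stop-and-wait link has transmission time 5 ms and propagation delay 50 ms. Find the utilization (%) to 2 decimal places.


Given: Ttrans = 5 ms, Tprop = 50 ms
RTT = 2 * Tprop = 2 * 50 = 100 ms
U = Ttrans / (Ttrans + RTT)
U = 5 / (5 + 100)
U = 5 / 105 = 0.047619
U% = 4.76%

4.76


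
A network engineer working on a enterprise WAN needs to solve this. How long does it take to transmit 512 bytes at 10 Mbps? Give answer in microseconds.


Given: packet = 512 bytes, bandwidth = 10 Mbps
Packet in bits = 512 * 8 = 4096 bits
Bandwidth = 10 * 10^6 = 10000000 bps
Time = 4096 / 10000000 seconds
Time in us = 4096 * 10^6 / 10000000 = 409.6

409.6


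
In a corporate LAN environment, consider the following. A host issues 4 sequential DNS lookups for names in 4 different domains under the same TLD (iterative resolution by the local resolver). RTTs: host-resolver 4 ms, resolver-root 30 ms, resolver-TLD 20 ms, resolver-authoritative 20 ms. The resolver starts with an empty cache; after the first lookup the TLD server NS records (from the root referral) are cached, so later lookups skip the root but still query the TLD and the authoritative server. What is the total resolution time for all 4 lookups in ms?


Lookup 1 (cold cache): local + root + TLD + auth = 4 + 30 + 20 + 20 = 74 ms
Lookups 2..4 (TLD NS cached -> skip root; new domain -> still ask TLD and auth): local + TLD + auth = 4 + 20 + 20 = 44 ms each
Remaining 3 lookups: 3 * 44 = 132 ms
Total = 74 + 132 = 206 ms

206


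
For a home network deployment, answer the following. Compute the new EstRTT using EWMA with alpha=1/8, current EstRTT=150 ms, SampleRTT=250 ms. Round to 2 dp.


Given: EstRTT = 150 ms, SampleRTT = 250 ms, alpha = 1/8
New EstRTT = (1 - alpha) * EstRTT + alpha * SampleRTT
(7/8) * 150 = 131.25
(1/8) * 250 = 31.25
New EstRTT = 131.25 + 31.25 = 162.5 ms -> 162.50 ms (2 dp)

162.50


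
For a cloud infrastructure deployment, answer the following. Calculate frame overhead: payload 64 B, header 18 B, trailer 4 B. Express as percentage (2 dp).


Given: payload = 64 B, header = 18 B, trailer = 4 B
Overhead bytes = header + trailer = 18 + 4 = 22
Total frame = payload + overhead = 64 + 22 = 86
Overhead % = 22 / 86 * 100 = 25.5814% -> 25.58% (2 dp)

25.58


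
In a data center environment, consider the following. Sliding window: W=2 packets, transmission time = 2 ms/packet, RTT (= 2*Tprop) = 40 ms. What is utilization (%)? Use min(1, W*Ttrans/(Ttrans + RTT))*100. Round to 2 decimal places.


Given: W = 2, Ttrans = 2 ms, RTT = 40 ms (= 2 * Tprop, Tprop = 20 ms)
Cycle time = Ttrans + RTT = 2 + 40 = 42 ms (first packet sent until its ACK returns)
W * Ttrans = 2 * 2 = 4 ms of sending per cycle
W * Ttrans / (Ttrans + RTT) = 4 / 42 = 0.095238
U = min(1, 0.095238) = 0.095238
U% = 9.52%

9.52


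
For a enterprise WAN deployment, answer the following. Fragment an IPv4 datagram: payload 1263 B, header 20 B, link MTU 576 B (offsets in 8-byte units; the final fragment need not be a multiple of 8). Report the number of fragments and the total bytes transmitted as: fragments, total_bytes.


Max data per non-final fragment = floor((MTU - header)/8)*8 = floor((576 - 20)/8)*8 = floor(556/8)*8 = 552 B
Final fragment needs no 8-byte alignment: it can carry up to MTU - header = 556 B
Non-final fragments needed = ceil((payload - 556) / 552) = ceil(707/552) = ceil(1.2808) = 2
Number of fragments = 2 + 1 = 3
Fragment sizes (data): 2 * 552 B + 159 B (last, 159 <= 556 OK)
Total bytes sent = payload + n_frags * header = 1263 + 3*20 = 1263 + 60 = 1323 B

3, 1323


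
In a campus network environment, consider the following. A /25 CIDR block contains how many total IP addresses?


Given: CIDR prefix /25
Host bits = 32 - 25 = 7
Total addresses = 2^7 = 128

128


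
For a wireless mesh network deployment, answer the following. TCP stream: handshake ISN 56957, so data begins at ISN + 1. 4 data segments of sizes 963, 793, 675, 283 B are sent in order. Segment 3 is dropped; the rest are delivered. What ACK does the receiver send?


SYN uses sequence number 56957; first data byte = ISN + 1 = 56958.
Segment 1: SEQ = 56958, len = 963 B, covers [56958, 57920]
Segment 2: SEQ = 57921, len = 793 B, covers [57921, 58713]
Segment 3: SEQ = 58714, len = 675 B, covers [58714, 59388] [LOST]
Segment 4: SEQ = 59389, len = 283 B, covers [59389, 59671]
In-order data received: bytes [56958, 58713] (segments 1..2).
Segment 3 missing -> gap begins at byte 58714; later segments buffered out of order.
Cumulative ACK = next expected in-order byte = 56958 + 963 + 793 = 58714

58714


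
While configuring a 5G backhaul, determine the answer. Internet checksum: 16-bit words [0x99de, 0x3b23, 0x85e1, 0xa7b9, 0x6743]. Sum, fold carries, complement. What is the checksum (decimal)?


Given words: [0x99de, 0x3b23, 0x85e1, 0xa7b9, 0x6743]
Step 1: Sum all words
Raw sum = 39390 + 15139 + 34273 + 42937 + 26435 = 158174
Step 2: Fold carry: (27102 + 2) = 27104
One's complement = ~27104 & 0xFFFF = 38431

38431


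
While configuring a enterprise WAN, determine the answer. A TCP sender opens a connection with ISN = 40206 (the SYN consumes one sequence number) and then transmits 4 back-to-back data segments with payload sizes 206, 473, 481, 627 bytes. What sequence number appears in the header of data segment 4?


The SYN occupies sequence number ISN = 40206, so the first data byte is ISN + 1 = 40207.
SEQ of data segment i = (ISN + 1) + sum of payload sizes of segments 1..i-1.
Segment 1: SEQ = 40207, payload = 206 bytes
Segment 2: SEQ = 40413, payload = 473 bytes
Segment 3: SEQ = 40886, payload = 481 bytes
Segment 4: SEQ = 41367, payload = 627 bytes
SEQ of segment 4 = 40207 + 206 + 473 + 481 = 41367

41367


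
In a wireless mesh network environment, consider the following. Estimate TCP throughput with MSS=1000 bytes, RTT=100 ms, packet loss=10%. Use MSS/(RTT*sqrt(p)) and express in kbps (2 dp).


Given: MSS = 1000 bytes, RTT = 100 ms, loss = 10%
RTT in seconds = 100 / 1000 = 0.1
Loss rate = 10% = 0.1
sqrt(loss) = sqrt(0.1) = 0.316227766017
Throughput (bytes/s) = 1000 / (0.1 * 0.316227766017) = 31622.7766
Throughput (kbps) = 31622.7766 * 8 / 1000 = 252.982213 -> 252.98 kbps (2 dp)

252.98


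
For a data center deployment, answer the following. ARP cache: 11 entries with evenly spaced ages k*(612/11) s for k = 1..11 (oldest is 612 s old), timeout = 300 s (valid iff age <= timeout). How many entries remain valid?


Ages are k * 612/11 s for k = 1..11 (spacing = 55.6364 s).
Entry k is valid iff k * 612/11 <= 300 iff k <= 11 * 300 / 612 = 5.3922
n_valid = floor(5.3922) = 5
(n_stale = 11 - 5 = 6)

5


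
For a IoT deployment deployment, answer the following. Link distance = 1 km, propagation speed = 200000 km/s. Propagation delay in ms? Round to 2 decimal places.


Given: distance = 1 km, speed = 200000 km/s
Delay = distance / speed = 1 / 200000 seconds
Delay in ms = 1 * 1000 / 200000
Delay = 0.0050 ms
Rounded to 2 dp = 0.01 ms

0.01


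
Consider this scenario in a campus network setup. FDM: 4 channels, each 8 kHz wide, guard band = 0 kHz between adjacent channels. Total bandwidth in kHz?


Given: 4 channels, 8 kHz each, guard = 0 kHz
Channel bandwidth = 4 * 8 = 32 kHz
Guard bands = 3 gaps * 0 kHz = 0 kHz
Total = 32 + 0 = 32 kHz

32


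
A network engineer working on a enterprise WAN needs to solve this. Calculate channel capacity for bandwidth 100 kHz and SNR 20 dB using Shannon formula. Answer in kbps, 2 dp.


Given: B = 100 kHz, SNR = 20 dB
SNR linear = 10^(20/10) = 100
1 + SNR = 101
log2(101) = 6.6582114828
C = 100 * 1000 * 6.6582114828 = 665821.1483 bps
C = 665.821148 kbps -> 665.82 kbps (2 dp)

665.82


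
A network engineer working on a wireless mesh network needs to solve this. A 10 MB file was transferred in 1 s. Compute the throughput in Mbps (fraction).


Given: file = 10 MB, time = 1 s
File in Mb = 10 * 8 = 80 Mb
Throughput = 80 / 1 Mbps
Throughput = 80 Mbps

80


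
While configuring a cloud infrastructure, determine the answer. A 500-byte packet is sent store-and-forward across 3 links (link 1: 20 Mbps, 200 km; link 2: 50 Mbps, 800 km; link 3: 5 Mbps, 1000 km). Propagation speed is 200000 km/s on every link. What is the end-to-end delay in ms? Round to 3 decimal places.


Packet = 500 bytes = 4000 bits. Store-and-forward: sum (t_trans + t_prop) per link.
Link 1: t_trans = 4000/(20*10^6) s = 0.2000 ms; t_prop = 200/200000 s = 1.0000 ms; subtotal = 1.2000 ms
Link 2: t_trans = 4000/(50*10^6) s = 0.0800 ms; t_prop = 800/200000 s = 4.0000 ms; subtotal = 4.0800 ms
Link 3: t_trans = 4000/(5*10^6) s = 0.8000 ms; t_prop = 1000/200000 s = 5.0000 ms; subtotal = 5.8000 ms
End-to-end = 1.2000 + 4.0800 + 5.8000 = 11.0800 ms -> 11.080 ms (3 dp)

11.080


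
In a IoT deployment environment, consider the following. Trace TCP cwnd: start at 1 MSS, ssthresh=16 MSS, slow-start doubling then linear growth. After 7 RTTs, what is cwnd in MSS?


RTT 0: cwnd = 1 MSS (initial)
RTT 1: cwnd = 2 MSS (slow start, doubled)
RTT 2: cwnd = 4 MSS (slow start, doubled)
RTT 3: cwnd = 8 MSS (slow start, doubled)
RTT 4: cwnd = 16 MSS (slow start, doubled)
RTT 5: cwnd = 17 MSS (congestion avoidance, +1)
RTT 6: cwnd = 18 MSS (congestion avoidance, +1)
RTT 7: cwnd = 19 MSS (congestion avoidance, +1)

19


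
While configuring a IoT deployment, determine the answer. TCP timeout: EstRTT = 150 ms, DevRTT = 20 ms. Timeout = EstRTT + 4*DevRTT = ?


Given: EstRTT = 150 ms, DevRTT = 20 ms
Timeout = EstRTT + 4 * DevRTT
4 * DevRTT = 4 * 20 = 80
Timeout = 150 + 80 = 230 ms

230


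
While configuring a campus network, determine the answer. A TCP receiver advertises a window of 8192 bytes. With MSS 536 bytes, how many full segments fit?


Given: RWND = 8192 bytes, MSS = 536 bytes
Full segments = floor(RWND / MSS)
Full segments = floor(8192 / 536)
Full segments = floor(15.2836) = 15

15


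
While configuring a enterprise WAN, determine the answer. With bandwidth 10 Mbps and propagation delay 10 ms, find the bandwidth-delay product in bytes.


Given: bandwidth = 10 Mbps, delay = 10 ms
BDP in bits = 10 * 10^6 * 10 / 1000
BDP in bits = 100000
BDP in bytes = 100000 / 8 = 12500

12500


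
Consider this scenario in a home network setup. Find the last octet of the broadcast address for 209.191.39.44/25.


Given: IP = 209.191.39.44, prefix = /25
Host bits = 32 - 25 = 7
Network last octet = 44 AND mask = 0
Host part size = 2^7 - 1 = 127
Broadcast last octet = 0 OR 127 = 127

127


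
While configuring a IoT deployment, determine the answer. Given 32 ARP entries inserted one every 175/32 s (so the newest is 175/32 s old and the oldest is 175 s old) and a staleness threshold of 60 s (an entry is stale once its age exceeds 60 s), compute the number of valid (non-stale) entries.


Ages are k * 175/32 s for k = 1..32 (spacing = 5.4688 s).
Entry k is valid iff k * 175/32 <= 60 iff k <= 32 * 60 / 175 = 10.9714
n_valid = floor(10.9714) = 10
(n_stale = 32 - 10 = 22)

10


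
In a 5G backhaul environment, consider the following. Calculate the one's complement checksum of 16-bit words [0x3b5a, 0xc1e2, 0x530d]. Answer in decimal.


Given words: [0x3b5a, 0xc1e2, 0x530d]
Step 1: Sum all words
Raw sum = 15194 + 49634 + 21261 = 86089
Step 2: Fold carry: (20553 + 1) = 20554
One's complement = ~20554 & 0xFFFF = 44981

44981


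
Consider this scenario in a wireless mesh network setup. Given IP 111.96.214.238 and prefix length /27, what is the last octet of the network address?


Given: IP = 111.96.214.238, prefix = /27
Subnet mask = 255.255.255.224
Last octet of IP: 238
Last octet of mask: 224
Network last octet = 238 AND 224 = 224

224


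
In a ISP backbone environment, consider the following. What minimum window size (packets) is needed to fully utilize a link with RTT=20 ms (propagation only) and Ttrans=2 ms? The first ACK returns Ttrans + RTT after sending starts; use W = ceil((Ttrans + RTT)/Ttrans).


Given: Ttrans = 2 ms, RTT = 20 ms (= 2 * Tprop, Tprop = 10 ms)
Time until first ACK returns = Ttrans + RTT = 2 + 20 = 22 ms
Need W * Ttrans >= Ttrans + RTT  ->  W >= (Ttrans + RTT) / Ttrans
(Ttrans + RTT) / Ttrans = 22 / 2 = 11
W_min = ceil(11) = 11

11


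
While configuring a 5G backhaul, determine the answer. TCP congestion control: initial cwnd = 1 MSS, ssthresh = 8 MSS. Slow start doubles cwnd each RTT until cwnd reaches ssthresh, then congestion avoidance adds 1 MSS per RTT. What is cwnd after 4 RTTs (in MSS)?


RTT 0: cwnd = 1 MSS (initial)
RTT 1: cwnd = 2 MSS (slow start, doubled)
RTT 2: cwnd = 4 MSS (slow start, doubled)
RTT 3: cwnd = 8 MSS (slow start, doubled)
RTT 4: cwnd = 9 MSS (congestion avoidance, +1)

9


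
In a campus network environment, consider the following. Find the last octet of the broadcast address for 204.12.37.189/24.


Given: IP = 204.12.37.189, prefix = /24
Host bits = 32 - 24 = 8
Network last octet = 189 AND mask = 0
Host part size = 2^8 - 1 = 255
Broadcast last octet = 0 OR 255 = 255

255


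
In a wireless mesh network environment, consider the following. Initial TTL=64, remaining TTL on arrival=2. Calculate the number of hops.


Given: initial TTL = 64, received TTL = 2
Hops = initial TTL - received TTL
Hops = 64 - 2 = 62

62


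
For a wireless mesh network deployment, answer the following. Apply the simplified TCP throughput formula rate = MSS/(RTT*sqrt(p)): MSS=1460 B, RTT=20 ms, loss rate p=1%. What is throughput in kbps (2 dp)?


Given: MSS = 1460 bytes, RTT = 20 ms, loss = 1%
RTT in seconds = 20 / 1000 = 0.02
Loss rate = 1% = 0.01
sqrt(loss) = sqrt(0.01) = 0.1
Throughput (bytes/s) = 1460 / (0.02 * 0.1) = 730000.0000
Throughput (kbps) = 730000.0000 * 8 / 1000 = 5840.000000 -> 5840.00 kbps (2 dp)

5840.00


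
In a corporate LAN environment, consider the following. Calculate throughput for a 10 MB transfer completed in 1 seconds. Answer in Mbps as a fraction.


Given: file = 10 MB, time = 1 s
File in Mb = 10 * 8 = 80 Mb
Throughput = 80 / 1 Mbps
Throughput = 80 Mbps

80


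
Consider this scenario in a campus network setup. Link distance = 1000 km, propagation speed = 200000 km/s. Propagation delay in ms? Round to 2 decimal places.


Given: distance = 1000 km, speed = 200000 km/s
Delay = distance / speed = 1000 / 200000 seconds
Delay in ms = 1000 * 1000 / 200000
Delay = 5.0000 ms
Rounded to 2 dp = 5.00 ms

5.00


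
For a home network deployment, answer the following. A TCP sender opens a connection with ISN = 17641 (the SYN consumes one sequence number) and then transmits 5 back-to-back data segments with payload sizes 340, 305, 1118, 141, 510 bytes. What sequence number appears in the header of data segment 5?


The SYN occupies sequence number ISN = 17641, so the first data byte is ISN + 1 = 17642.
SEQ of data segment i = (ISN + 1) + sum of payload sizes of segments 1..i-1.
Segment 1: SEQ = 17642, payload = 340 bytes
Segment 2: SEQ = 17982, payload = 305 bytes
Segment 3: SEQ = 18287, payload = 1118 bytes
Segment 4: SEQ = 19405, payload = 141 bytes
Segment 5: SEQ = 19546, payload = 510 bytes
SEQ of segment 5 = 17642 + 340 + 305 + 1118 + 141 = 19546

19546


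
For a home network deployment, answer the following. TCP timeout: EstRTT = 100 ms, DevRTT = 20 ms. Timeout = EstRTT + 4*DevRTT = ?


Given: EstRTT = 100 ms, DevRTT = 20 ms
Timeout = EstRTT + 4 * DevRTT
4 * DevRTT = 4 * 20 = 80
Timeout = 100 + 80 = 180 ms

180


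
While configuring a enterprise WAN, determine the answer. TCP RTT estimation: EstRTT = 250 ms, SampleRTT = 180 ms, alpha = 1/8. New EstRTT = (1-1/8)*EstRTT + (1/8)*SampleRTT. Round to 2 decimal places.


Given: EstRTT = 250 ms, SampleRTT = 180 ms, alpha = 1/8
New EstRTT = (1 - alpha) * EstRTT + alpha * SampleRTT
(7/8) * 250 = 218.75
(1/8) * 180 = 22.5
New EstRTT = 218.75 + 22.5 = 241.25 ms -> 241.25 ms (2 dp)

241.25


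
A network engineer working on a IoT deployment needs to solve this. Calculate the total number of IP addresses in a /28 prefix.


Given: CIDR prefix /28
Host bits = 32 - 28 = 4
Total addresses = 2^4 = 16

16


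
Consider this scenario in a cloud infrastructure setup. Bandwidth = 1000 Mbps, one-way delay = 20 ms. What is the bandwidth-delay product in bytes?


Given: bandwidth = 1000 Mbps, delay = 20 ms
BDP in bits = 1000 * 10^6 * 20 / 1000
BDP in bits = 20000000
BDP in bytes = 20000000 / 8 = 2500000

2500000


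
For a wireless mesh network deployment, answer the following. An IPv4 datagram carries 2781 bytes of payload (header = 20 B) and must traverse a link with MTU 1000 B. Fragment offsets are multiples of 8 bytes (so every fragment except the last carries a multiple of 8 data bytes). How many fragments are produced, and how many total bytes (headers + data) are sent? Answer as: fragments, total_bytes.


Max data per non-final fragment = floor((MTU - header)/8)*8 = floor((1000 - 20)/8)*8 = floor(980/8)*8 = 976 B
Final fragment needs no 8-byte alignment: it can carry up to MTU - header = 980 B
Non-final fragments needed = ceil((payload - 980) / 976) = ceil(1801/976) = ceil(1.8453) = 2
Number of fragments = 2 + 1 = 3
Fragment sizes (data): 2 * 976 B + 829 B (last, 829 <= 980 OK)
Total bytes sent = payload + n_frags * header = 2781 + 3*20 = 2781 + 60 = 2841 B

3, 2841


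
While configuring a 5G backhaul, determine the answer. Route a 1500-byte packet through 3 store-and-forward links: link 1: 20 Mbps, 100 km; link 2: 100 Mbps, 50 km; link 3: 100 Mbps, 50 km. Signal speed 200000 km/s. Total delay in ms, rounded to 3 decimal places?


Packet = 1500 bytes = 12000 bits. Store-and-forward: sum (t_trans + t_prop) per link.
Link 1: t_trans = 12000/(20*10^6) s = 0.6000 ms; t_prop = 100/200000 s = 0.5000 ms; subtotal = 1.1000 ms
Link 2: t_trans = 12000/(100*10^6) s = 0.1200 ms; t_prop = 50/200000 s = 0.2500 ms; subtotal = 0.3700 ms
Link 3: t_trans = 12000/(100*10^6) s = 0.1200 ms; t_prop = 50/200000 s = 0.2500 ms; subtotal = 0.3700 ms
End-to-end = 1.1000 + 0.3700 + 0.3700 = 1.8400 ms -> 1.840 ms (3 dp)

1.840


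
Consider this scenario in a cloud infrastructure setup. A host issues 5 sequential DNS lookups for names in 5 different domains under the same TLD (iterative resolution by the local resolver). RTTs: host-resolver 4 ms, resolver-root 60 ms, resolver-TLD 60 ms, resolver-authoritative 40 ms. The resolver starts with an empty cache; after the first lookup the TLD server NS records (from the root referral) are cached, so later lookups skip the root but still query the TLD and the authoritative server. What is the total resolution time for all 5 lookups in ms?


Lookup 1 (cold cache): local + root + TLD + auth = 4 + 60 + 60 + 40 = 164 ms
Lookups 2..5 (TLD NS cached -> skip root; new domain -> still ask TLD and auth): local + TLD + auth = 4 + 60 + 40 = 104 ms each
Remaining 4 lookups: 4 * 104 = 416 ms
Total = 164 + 416 = 580 ms

580


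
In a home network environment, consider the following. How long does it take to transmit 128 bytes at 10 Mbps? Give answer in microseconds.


Given: packet = 128 bytes, bandwidth = 10 Mbps
Packet in bits = 128 * 8 = 1024 bits
Bandwidth = 10 * 10^6 = 10000000 bps
Time = 1024 / 10000000 seconds
Time in us = 1024 * 10^6 / 10000000 = 102.4

102.4


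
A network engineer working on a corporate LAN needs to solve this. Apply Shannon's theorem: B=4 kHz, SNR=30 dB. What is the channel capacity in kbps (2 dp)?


Given: B = 4 kHz, SNR = 30 dB
SNR linear = 10^(30/10) = 1000
1 + SNR = 1001
log2(1001) = 9.9672262588
C = 4 * 1000 * 9.9672262588 = 39868.9050 bps
C = 39.868905 kbps -> 39.87 kbps (2 dp)

39.87


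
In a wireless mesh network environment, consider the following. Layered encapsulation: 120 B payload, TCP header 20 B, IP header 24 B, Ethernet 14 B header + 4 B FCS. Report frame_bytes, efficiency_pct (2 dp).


TCP segment = 120 + 20 = 140 B
IP packet = 140 + 24 = 164 B
Ethernet frame = 164 + 14 + 4 = 182 B
Efficiency = app / frame = 120 / 182 = 0.659341 = 65.9341% -> 65.93% (2 dp)

182, 65.93


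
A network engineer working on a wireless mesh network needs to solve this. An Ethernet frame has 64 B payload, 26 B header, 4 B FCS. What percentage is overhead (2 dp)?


Given: payload = 64 B, header = 26 B, trailer = 4 B
Overhead bytes = header + trailer = 26 + 4 = 30
Total frame = payload + overhead = 64 + 30 = 94
Overhead % = 30 / 94 * 100 = 31.9149% -> 31.91% (2 dp)

31.91


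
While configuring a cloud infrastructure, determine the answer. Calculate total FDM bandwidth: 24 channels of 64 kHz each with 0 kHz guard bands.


Given: 24 channels, 64 kHz each, guard = 0 kHz
Channel bandwidth = 24 * 64 = 1536 kHz
Guard bands = 23 gaps * 0 kHz = 0 kHz
Total = 1536 + 0 = 1536 kHz

1536


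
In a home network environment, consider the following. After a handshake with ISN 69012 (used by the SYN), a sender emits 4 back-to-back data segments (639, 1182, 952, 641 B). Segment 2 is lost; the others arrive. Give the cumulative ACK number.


SYN uses sequence number 69012; first data byte = ISN + 1 = 69013.
Segment 1: SEQ = 69013, len = 639 B, covers [69013, 69651]
Segment 2: SEQ = 69652, len = 1182 B, covers [69652, 70833] [LOST]
Segment 3: SEQ = 70834, len = 952 B, covers [70834, 71785]
Segment 4: SEQ = 71786, len = 641 B, covers [71786, 72426]
In-order data received: bytes [69013, 69651] (segments 1..1).
Segment 2 missing -> gap begins at byte 69652; later segments buffered out of order.
Cumulative ACK = next expected in-order byte = 69013 + 639 = 69652

69652


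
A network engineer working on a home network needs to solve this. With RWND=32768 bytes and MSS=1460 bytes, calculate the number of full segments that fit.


Given: RWND = 32768 bytes, MSS = 1460 bytes
Full segments = floor(RWND / MSS)
Full segments = floor(32768 / 1460)
Full segments = floor(22.4438) = 22

22


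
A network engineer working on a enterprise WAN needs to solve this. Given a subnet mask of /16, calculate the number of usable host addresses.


Given: subnet mask /16
Host bits = 32 - 16 = 16
Total addresses = 2^16 = 65536
Usable hosts = 65536 - 2 (network + broadcast) = 65534

65534


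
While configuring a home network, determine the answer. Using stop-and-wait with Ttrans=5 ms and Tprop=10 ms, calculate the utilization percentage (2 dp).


Given: Ttrans = 5 ms, Tprop = 10 ms
RTT = 2 * Tprop = 2 * 10 = 20 ms
U = Ttrans / (Ttrans + RTT)
U = 5 / (5 + 20)
U = 5 / 25 = 0.2
U% = 20.00%

20.00


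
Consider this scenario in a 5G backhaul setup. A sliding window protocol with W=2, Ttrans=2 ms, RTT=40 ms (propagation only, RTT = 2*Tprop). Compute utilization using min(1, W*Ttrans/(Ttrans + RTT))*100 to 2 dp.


Given: W = 2, Ttrans = 2 ms, RTT = 40 ms (= 2 * Tprop, Tprop = 20 ms)
Cycle time = Ttrans + RTT = 2 + 40 = 42 ms (first packet sent until its ACK returns)
W * Ttrans = 2 * 2 = 4 ms of sending per cycle
W * Ttrans / (Ttrans + RTT) = 4 / 42 = 0.095238
U = min(1, 0.095238) = 0.095238
U% = 9.52%

9.52


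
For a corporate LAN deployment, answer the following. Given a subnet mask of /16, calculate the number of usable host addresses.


Given: subnet mask /16
Host bits = 32 - 16 = 16
Total addresses = 2^16 = 65536
Usable hosts = 65536 - 2 (network + broadcast) = 65534

65534


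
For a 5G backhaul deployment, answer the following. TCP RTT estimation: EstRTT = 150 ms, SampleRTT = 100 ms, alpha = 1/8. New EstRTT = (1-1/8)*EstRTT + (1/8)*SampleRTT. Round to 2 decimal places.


Given: EstRTT = 150 ms, SampleRTT = 100 ms, alpha = 1/8
New EstRTT = (1 - alpha) * EstRTT + alpha * SampleRTT
(7/8) * 150 = 131.25
(1/8) * 100 = 12.5
New EstRTT = 131.25 + 12.5 = 143.75 ms -> 143.75 ms (2 dp)

143.75


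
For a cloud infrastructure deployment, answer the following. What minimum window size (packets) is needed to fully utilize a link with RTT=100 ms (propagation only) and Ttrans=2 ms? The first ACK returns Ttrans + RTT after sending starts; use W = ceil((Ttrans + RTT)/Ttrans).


Given: Ttrans = 2 ms, RTT = 100 ms (= 2 * Tprop, Tprop = 50 ms)
Time until first ACK returns = Ttrans + RTT = 2 + 100 = 102 ms
Need W * Ttrans >= Ttrans + RTT  ->  W >= (Ttrans + RTT) / Ttrans
(Ttrans + RTT) / Ttrans = 102 / 2 = 51
W_min = ceil(51) = 51

51


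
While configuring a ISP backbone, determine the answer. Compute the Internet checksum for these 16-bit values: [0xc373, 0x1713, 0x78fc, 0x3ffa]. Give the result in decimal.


Given words: [0xc373, 0x1713, 0x78fc, 0x3ffa]
Step 1: Sum all words
Raw sum = 50035 + 5907 + 30972 + 16378 = 103292
Step 2: Fold carry: (37756 + 1) = 37757
One's complement = ~37757 & 0xFFFF = 27778

27778


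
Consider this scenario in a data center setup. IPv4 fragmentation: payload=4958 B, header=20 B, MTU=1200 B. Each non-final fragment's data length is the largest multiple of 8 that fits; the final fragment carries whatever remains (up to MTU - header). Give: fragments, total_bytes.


Max data per non-final fragment = floor((MTU - header)/8)*8 = floor((1200 - 20)/8)*8 = floor(1180/8)*8 = 1176 B
Final fragment needs no 8-byte alignment: it can carry up to MTU - header = 1180 B
Non-final fragments needed = ceil((payload - 1180) / 1176) = ceil(3778/1176) = ceil(3.2126) = 4
Number of fragments = 4 + 1 = 5
Fragment sizes (data): 4 * 1176 B + 254 B (last, 254 <= 1180 OK)
Total bytes sent = payload + n_frags * header = 4958 + 5*20 = 4958 + 100 = 5058 B

5, 5058


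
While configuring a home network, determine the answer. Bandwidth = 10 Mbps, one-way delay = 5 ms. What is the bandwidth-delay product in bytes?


Given: bandwidth = 10 Mbps, delay = 5 ms
BDP in bits = 10 * 10^6 * 5 / 1000
BDP in bits = 50000
BDP in bytes = 50000 / 8 = 6250

6250


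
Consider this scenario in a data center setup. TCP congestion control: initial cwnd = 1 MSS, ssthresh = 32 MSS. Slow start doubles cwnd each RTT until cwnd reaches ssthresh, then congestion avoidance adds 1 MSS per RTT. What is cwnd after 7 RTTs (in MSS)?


RTT 0: cwnd = 1 MSS (initial)
RTT 1: cwnd = 2 MSS (slow start, doubled)
RTT 2: cwnd = 4 MSS (slow start, doubled)
RTT 3: cwnd = 8 MSS (slow start, doubled)
RTT 4: cwnd = 16 MSS (slow start, doubled)
RTT 5: cwnd = 32 MSS (slow start, doubled)
RTT 6: cwnd = 33 MSS (congestion avoidance, +1)
RTT 7: cwnd = 34 MSS (congestion avoidance, +1)

34


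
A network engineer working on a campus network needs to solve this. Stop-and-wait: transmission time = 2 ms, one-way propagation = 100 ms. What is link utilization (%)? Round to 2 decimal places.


Given: Ttrans = 2 ms, Tprop = 100 ms
RTT = 2 * Tprop = 2 * 100 = 200 ms
U = Ttrans / (Ttrans + RTT)
U = 2 / (2 + 200)
U = 2 / 202 = 0.009901
U% = 0.99%

0.99


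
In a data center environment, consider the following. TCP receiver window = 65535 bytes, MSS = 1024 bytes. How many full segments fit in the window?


Given: RWND = 65535 bytes, MSS = 1024 bytes
Full segments = floor(RWND / MSS)
Full segments = floor(65535 / 1024)
Full segments = floor(63.999) = 63

63


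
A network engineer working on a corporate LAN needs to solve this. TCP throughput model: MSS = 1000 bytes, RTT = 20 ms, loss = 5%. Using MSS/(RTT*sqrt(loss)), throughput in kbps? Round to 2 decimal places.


Given: MSS = 1000 bytes, RTT = 20 ms, loss = 5%
RTT in seconds = 20 / 1000 = 0.02
Loss rate = 5% = 0.05
sqrt(loss) = sqrt(0.05) = 0.223606797750
Throughput (bytes/s) = 1000 / (0.02 * 0.223606797750) = 223606.7977
Throughput (kbps) = 223606.7977 * 8 / 1000 = 1788.854382 -> 1788.85 kbps (2 dp)

1788.85


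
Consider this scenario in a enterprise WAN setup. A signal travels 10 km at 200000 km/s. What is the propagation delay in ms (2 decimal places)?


Given: distance = 10 km, speed = 200000 km/s
Delay = distance / speed = 10 / 200000 seconds
Delay in ms = 10 * 1000 / 200000
Delay = 0.0500 ms
Rounded to 2 dp = 0.05 ms

0.05


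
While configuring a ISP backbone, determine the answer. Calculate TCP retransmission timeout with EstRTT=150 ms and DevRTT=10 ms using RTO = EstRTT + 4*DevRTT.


Given: EstRTT = 150 ms, DevRTT = 10 ms
Timeout = EstRTT + 4 * DevRTT
4 * DevRTT = 4 * 10 = 40
Timeout = 150 + 40 = 190 ms

190


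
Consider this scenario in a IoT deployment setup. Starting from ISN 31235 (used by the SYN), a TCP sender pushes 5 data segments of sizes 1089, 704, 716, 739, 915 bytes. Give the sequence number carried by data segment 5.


The SYN occupies sequence number ISN = 31235, so the first data byte is ISN + 1 = 31236.
SEQ of data segment i = (ISN + 1) + sum of payload sizes of segments 1..i-1.
Segment 1: SEQ = 31236, payload = 1089 bytes
Segment 2: SEQ = 32325, payload = 704 bytes
Segment 3: SEQ = 33029, payload = 716 bytes
Segment 4: SEQ = 33745, payload = 739 bytes
Segment 5: SEQ = 34484, payload = 915 bytes
SEQ of segment 5 = 31236 + 1089 + 704 + 716 + 739 = 34484

34484


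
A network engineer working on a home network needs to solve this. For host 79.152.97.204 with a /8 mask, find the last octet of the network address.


Given: IP = 79.152.97.204, prefix = /8
Subnet mask = 255.0.0.0
Last octet of IP: 204
Last octet of mask: 0
Network last octet = 204 AND 0 = 0

0


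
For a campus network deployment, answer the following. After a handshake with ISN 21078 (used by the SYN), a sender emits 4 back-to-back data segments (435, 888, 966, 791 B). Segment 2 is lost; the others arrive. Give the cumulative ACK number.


SYN uses sequence number 21078; first data byte = ISN + 1 = 21079.
Segment 1: SEQ = 21079, len = 435 B, covers [21079, 21513]
Segment 2: SEQ = 21514, len = 888 B, covers [21514, 22401] [LOST]
Segment 3: SEQ = 22402, len = 966 B, covers [22402, 23367]
Segment 4: SEQ = 23368, len = 791 B, covers [23368, 24158]
In-order data received: bytes [21079, 21513] (segments 1..1).
Segment 2 missing -> gap begins at byte 21514; later segments buffered out of order.
Cumulative ACK = next expected in-order byte = 21079 + 435 = 21514

21514


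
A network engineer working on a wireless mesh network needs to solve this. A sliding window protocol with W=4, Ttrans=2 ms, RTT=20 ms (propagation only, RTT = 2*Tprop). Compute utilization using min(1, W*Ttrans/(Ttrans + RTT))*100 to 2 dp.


Given: W = 4, Ttrans = 2 ms, RTT = 20 ms (= 2 * Tprop, Tprop = 10 ms)
Cycle time = Ttrans + RTT = 2 + 20 = 22 ms (first packet sent until its ACK returns)
W * Ttrans = 4 * 2 = 8 ms of sending per cycle
W * Ttrans / (Ttrans + RTT) = 8 / 22 = 0.363636
U = min(1, 0.363636) = 0.363636
U% = 36.36%

36.36


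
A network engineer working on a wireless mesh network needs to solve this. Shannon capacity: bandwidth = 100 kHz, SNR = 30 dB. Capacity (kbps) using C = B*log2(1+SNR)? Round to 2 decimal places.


Given: B = 100 kHz, SNR = 30 dB
SNR linear = 10^(30/10) = 1000
1 + SNR = 1001
log2(1001) = 9.9672262588
C = 100 * 1000 * 9.9672262588 = 996722.6259 bps
C = 996.722626 kbps -> 996.72 kbps (2 dp)

996.72


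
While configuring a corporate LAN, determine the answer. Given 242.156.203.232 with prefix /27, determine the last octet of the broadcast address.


Given: IP = 242.156.203.232, prefix = /27
Host bits = 32 - 27 = 5
Network last octet = 232 AND mask = 224
Host part size = 2^5 - 1 = 31
Broadcast last octet = 224 OR 31 = 255

255


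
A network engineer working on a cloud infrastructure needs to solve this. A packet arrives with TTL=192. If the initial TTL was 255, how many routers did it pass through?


Given: initial TTL = 255, received TTL = 192
Hops = initial TTL - received TTL
Hops = 255 - 192 = 63

63
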